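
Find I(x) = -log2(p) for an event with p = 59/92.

Information content I(x) = -log₂(p(x))
I = -log₂(59/92) = -log₂(0.6413)
I = 0.6409 bits


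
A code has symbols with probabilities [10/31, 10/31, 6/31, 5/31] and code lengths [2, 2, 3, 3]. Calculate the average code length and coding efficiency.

Average length L = Σ p_i × l_i = 2.3548 bits
Entropy H = 1.9362 bits
Efficiency η = H/L × 100% = 82.22%


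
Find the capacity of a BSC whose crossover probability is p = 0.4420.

For BSC with error probability p:
C = 1 - H(p) where H(p) is binary entropy
H(0.4420) = -0.4420 × log₂(0.4420) - 0.5580 × log₂(0.5580)
H(p) = 0.9903
C = 1 - 0.9903 = 0.0097 bits/use


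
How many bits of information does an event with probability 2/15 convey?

Information content I(x) = -log₂(p(x))
I = -log₂(2/15) = -log₂(0.1333)
I = 2.9069 bits


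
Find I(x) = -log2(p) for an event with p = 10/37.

Information content I(x) = -log₂(p(x))
I = -log₂(10/37) = -log₂(0.2703)
I = 1.8875 bits


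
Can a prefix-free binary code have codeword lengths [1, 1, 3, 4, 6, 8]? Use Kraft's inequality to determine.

Kraft inequality: Σ 2^(-l_i) ≤ 1 for prefix-free code
Calculating: 2^(-1) + 2^(-1) + 2^(-3) + 2^(-4) + 2^(-6) + 2^(-8)
= 0.5 + 0.5 + 0.125 + 0.0625 + 0.015625 + 0.00390625
= 1.2070
Since 1.2070 > 1, prefix-free code does not exist


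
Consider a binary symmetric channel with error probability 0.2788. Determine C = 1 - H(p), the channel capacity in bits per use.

For BSC with error probability p:
C = 1 - H(p) where H(p) is binary entropy
H(0.2788) = -0.2788 × log₂(0.2788) - 0.7212 × log₂(0.7212)
H(p) = 0.8538
C = 1 - 0.8538 = 0.1462 bits/use


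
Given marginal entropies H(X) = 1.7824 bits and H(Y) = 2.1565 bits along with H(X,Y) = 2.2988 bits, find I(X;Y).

I(X;Y) = H(X) + H(Y) - H(X,Y)
I(X;Y) = 1.7824 + 2.1565 - 2.2988 = 1.6401 bits


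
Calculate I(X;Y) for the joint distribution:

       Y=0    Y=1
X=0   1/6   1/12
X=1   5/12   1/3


H(X) = 0.8113, H(Y) = 0.9799, H(X,Y) = 1.7842
I(X;Y) = H(X) + H(Y) - H(X,Y) = 0.0070 bits


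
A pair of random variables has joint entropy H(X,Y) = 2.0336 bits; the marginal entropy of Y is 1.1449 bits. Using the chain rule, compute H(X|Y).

Chain rule: H(X,Y) = H(X|Y) + H(Y)
H(X|Y) = H(X,Y) - H(Y) = 2.0336 - 1.1449 = 0.8887 bits


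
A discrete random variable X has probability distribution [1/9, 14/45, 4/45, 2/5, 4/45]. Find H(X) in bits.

H(X) = -Σ p(x) log₂ p(x)
  -1/9 × log₂(1/9) = 0.3522
  -14/45 × log₂(14/45) = 0.5241
  -4/45 × log₂(4/45) = 0.3104
  -2/5 × log₂(2/5) = 0.5288
  -4/45 × log₂(4/45) = 0.3104
H(X) = 2.0258 bits


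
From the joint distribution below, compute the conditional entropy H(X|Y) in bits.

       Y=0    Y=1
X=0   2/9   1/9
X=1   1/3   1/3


H(X|Y) = Σ_y p(y) H(X|Y=y)
  p(Y=0) = 5/9, H(X|Y=0) = 0.9710
  p(Y=1) = 4/9, H(X|Y=1) = 0.8113
H(X|Y) = 0.5556×0.9710 + 0.4444×0.8113 = 0.9000 bits


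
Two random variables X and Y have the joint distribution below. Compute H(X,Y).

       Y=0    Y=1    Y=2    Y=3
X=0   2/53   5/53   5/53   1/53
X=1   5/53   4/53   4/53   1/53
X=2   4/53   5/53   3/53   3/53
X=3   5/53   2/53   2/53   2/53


H(X,Y) = -Σ p(x,y) log₂ p(x,y)
  p(0,0)=2/53: -0.0377 × log₂(0.0377) = 0.1784
  p(0,1)=5/53: -0.0943 × log₂(0.0943) = 0.3213
  p(0,2)=5/53: -0.0943 × log₂(0.0943) = 0.3213
  p(0,3)=1/53: -0.0189 × log₂(0.0189) = 0.1081
  p(1,0)=5/53: -0.0943 × log₂(0.0943) = 0.3213
  p(1,1)=4/53: -0.0755 × log₂(0.0755) = 0.2814
  p(1,2)=4/53: -0.0755 × log₂(0.0755) = 0.2814
  p(1,3)=1/53: -0.0189 × log₂(0.0189) = 0.1081
  p(2,0)=4/53: -0.0755 × log₂(0.0755) = 0.2814
  p(2,1)=5/53: -0.0943 × log₂(0.0943) = 0.3213
  p(2,2)=3/53: -0.0566 × log₂(0.0566) = 0.2345
  p(2,3)=3/53: -0.0566 × log₂(0.0566) = 0.2345
  p(3,0)=5/53: -0.0943 × log₂(0.0943) = 0.3213
  p(3,1)=2/53: -0.0377 × log₂(0.0377) = 0.1784
  p(3,2)=2/53: -0.0377 × log₂(0.0377) = 0.1784
  p(3,3)=2/53: -0.0377 × log₂(0.0377) = 0.1784
H(X,Y) = 3.8495 bits


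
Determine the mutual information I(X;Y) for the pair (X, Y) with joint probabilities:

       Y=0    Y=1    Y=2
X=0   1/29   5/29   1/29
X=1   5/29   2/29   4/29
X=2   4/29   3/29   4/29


H(X) = 1.5559, H(Y) = 1.5832, H(X,Y) = 2.9968
I(X;Y) = H(X) + H(Y) - H(X,Y) = 0.1424 bits


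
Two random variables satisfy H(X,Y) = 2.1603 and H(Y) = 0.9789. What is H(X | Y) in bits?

Chain rule: H(X,Y) = H(X|Y) + H(Y)
H(X|Y) = H(X,Y) - H(Y) = 2.1603 - 0.9789 = 1.1814 bits


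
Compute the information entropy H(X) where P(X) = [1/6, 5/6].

H(X) = -Σ p(x) log₂ p(x)
  -1/6 × log₂(1/6) = 0.4308
  -5/6 × log₂(5/6) = 0.2192
H(X) = 0.6500 bits


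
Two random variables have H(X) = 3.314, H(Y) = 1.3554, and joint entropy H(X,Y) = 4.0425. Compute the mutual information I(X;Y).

I(X;Y) = H(X) + H(Y) - H(X,Y)
I(X;Y) = 3.314 + 1.3554 - 4.0425 = 0.6269 bits


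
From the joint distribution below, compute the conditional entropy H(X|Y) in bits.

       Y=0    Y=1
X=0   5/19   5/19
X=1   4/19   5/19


H(X|Y) = Σ_y p(y) H(X|Y=y)
  p(Y=0) = 9/19, H(X|Y=0) = 0.9911
  p(Y=1) = 10/19, H(X|Y=1) = 1.0000
H(X|Y) = 0.4737×0.9911 + 0.5263×1.0000 = 0.9958 bits


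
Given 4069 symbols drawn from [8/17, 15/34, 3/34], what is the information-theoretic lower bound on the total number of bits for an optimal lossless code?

Entropy H = 1.3416 bits/symbol
Minimum bits = H × n = 1.3416 × 4069
= 5459.10 bits


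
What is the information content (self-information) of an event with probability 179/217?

Information content I(x) = -log₂(p(x))
I = -log₂(179/217) = -log₂(0.8249)
I = 0.2777 bits


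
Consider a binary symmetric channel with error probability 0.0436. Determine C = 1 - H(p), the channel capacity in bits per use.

For BSC with error probability p:
C = 1 - H(p) where H(p) is binary entropy
H(0.0436) = -0.0436 × log₂(0.0436) - 0.9564 × log₂(0.9564)
H(p) = 0.2586
C = 1 - 0.2586 = 0.7414 bits/use


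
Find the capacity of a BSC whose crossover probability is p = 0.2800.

For BSC with error probability p:
C = 1 - H(p) where H(p) is binary entropy
H(0.2800) = -0.2800 × log₂(0.2800) - 0.7200 × log₂(0.7200)
H(p) = 0.8555
C = 1 - 0.8555 = 0.1445 bits/use


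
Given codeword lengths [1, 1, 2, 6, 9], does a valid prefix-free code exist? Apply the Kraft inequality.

Kraft inequality: Σ 2^(-l_i) ≤ 1 for prefix-free code
Calculating: 2^(-1) + 2^(-1) + 2^(-2) + 2^(-6) + 2^(-9)
= 0.5 + 0.5 + 0.25 + 0.015625 + 0.001953125
= 1.2676
Since 1.2676 > 1, prefix-free code does not exist


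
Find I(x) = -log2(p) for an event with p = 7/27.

Information content I(x) = -log₂(p(x))
I = -log₂(7/27) = -log₂(0.2593)
I = 1.9475 bits


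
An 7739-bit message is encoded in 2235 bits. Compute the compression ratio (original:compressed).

Compression ratio = Original / Compressed
= 7739 / 2235 = 3.46:1


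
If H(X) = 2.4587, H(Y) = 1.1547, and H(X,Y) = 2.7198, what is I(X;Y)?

I(X;Y) = H(X) + H(Y) - H(X,Y)
I(X;Y) = 2.4587 + 1.1547 - 2.7198 = 0.8936 bits


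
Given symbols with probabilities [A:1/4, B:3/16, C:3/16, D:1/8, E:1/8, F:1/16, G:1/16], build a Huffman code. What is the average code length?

Huffman tree construction:
Combine smallest probabilities repeatedly
Resulting codes:
  A: 01 (length 2)
  B: 111 (length 3)
  C: 00 (length 2)
  D: 100 (length 3)
  E: 101 (length 3)
  F: 1100 (length 4)
  G: 1101 (length 4)
Average length = Σ p(s) × length(s) = 2.6875 bits


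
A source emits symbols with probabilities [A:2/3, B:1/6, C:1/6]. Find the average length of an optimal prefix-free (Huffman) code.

Huffman tree construction:
Combine smallest probabilities repeatedly
Resulting codes:
  A: 1 (length 1)
  B: 00 (length 2)
  C: 01 (length 2)
Average length = Σ p(s) × length(s) = 1.3333 bits


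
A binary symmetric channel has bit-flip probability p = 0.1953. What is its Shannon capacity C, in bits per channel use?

For BSC with error probability p:
C = 1 - H(p) where H(p) is binary entropy
H(0.1953) = -0.1953 × log₂(0.1953) - 0.8047 × log₂(0.8047)
H(p) = 0.7124
C = 1 - 0.7124 = 0.2876 bits/use


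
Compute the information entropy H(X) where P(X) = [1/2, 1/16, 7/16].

H(X) = -Σ p(x) log₂ p(x)
  -1/2 × log₂(1/2) = 0.5000
  -1/16 × log₂(1/16) = 0.2500
  -7/16 × log₂(7/16) = 0.5218
H(X) = 1.2718 bits


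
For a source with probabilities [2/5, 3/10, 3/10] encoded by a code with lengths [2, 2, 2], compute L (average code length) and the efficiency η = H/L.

Average length L = Σ p_i × l_i = 2.0000 bits
Entropy H = 1.5710 bits
Efficiency η = H/L × 100% = 78.55%


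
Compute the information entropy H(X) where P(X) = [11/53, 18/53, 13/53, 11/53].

H(X) = -Σ p(x) log₂ p(x)
  -11/53 × log₂(11/53) = 0.4708
  -18/53 × log₂(18/53) = 0.5291
  -13/53 × log₂(13/53) = 0.4973
  -11/53 × log₂(11/53) = 0.4708
H(X) = 1.9681 bits


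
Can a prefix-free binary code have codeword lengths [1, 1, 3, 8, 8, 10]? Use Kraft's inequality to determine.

Kraft inequality: Σ 2^(-l_i) ≤ 1 for prefix-free code
Calculating: 2^(-1) + 2^(-1) + 2^(-3) + 2^(-8) + 2^(-8) + 2^(-10)
= 0.5 + 0.5 + 0.125 + 0.00390625 + 0.00390625 + 0.0009765625
= 1.1338
Since 1.1338 > 1, prefix-free code does not exist


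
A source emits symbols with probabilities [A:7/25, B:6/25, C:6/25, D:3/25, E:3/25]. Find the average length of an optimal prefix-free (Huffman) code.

Huffman tree construction:
Combine smallest probabilities repeatedly
Resulting codes:
  A: 11 (length 2)
  B: 00 (length 2)
  C: 01 (length 2)
  D: 100 (length 3)
  E: 101 (length 3)
Average length = Σ p(s) × length(s) = 2.2400 bits


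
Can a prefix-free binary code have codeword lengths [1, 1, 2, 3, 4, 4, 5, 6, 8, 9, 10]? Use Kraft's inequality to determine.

Kraft inequality: Σ 2^(-l_i) ≤ 1 for prefix-free code
Calculating: 2^(-1) + 2^(-1) + 2^(-2) + 2^(-3) + 2^(-4) + 2^(-4) + 2^(-5) + 2^(-6) + 2^(-8) + 2^(-9) + 2^(-10)
= 0.5 + 0.5 + 0.25 + 0.125 + 0.0625 + 0.0625 + 0.03125 + 0.015625 + 0.00390625 + 0.001953125 + 0.0009765625
= 1.5537
Since 1.5537 > 1, prefix-free code does not exist


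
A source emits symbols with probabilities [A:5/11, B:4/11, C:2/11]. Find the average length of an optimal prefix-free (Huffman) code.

Huffman tree construction:
Combine smallest probabilities repeatedly
Resulting codes:
  A: 0 (length 1)
  B: 11 (length 2)
  C: 10 (length 2)
Average length = Σ p(s) × length(s) = 1.5455 bits


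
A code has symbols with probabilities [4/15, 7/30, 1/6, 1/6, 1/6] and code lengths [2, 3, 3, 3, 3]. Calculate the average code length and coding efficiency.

Average length L = Σ p_i × l_i = 2.7333 bits
Entropy H = 2.2909 bits
Efficiency η = H/L × 100% = 83.81%


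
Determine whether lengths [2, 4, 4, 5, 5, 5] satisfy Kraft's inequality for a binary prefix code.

Kraft inequality: Σ 2^(-l_i) ≤ 1 for prefix-free code
Calculating: 2^(-2) + 2^(-4) + 2^(-4) + 2^(-5) + 2^(-5) + 2^(-5)
= 0.25 + 0.0625 + 0.0625 + 0.03125 + 0.03125 + 0.03125
= 0.4688
Since 0.4688 ≤ 1, prefix-free code exists


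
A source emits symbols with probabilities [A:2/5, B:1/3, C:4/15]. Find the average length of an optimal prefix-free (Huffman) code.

Huffman tree construction:
Combine smallest probabilities repeatedly
Resulting codes:
  A: 0 (length 1)
  B: 11 (length 2)
  C: 10 (length 2)
Average length = Σ p(s) × length(s) = 1.6000 bits


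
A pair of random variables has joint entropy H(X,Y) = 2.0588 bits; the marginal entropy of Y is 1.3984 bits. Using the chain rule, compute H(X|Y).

Chain rule: H(X,Y) = H(X|Y) + H(Y)
H(X|Y) = H(X,Y) - H(Y) = 2.0588 - 1.3984 = 0.6604 bits


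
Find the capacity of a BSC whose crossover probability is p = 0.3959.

For BSC with error probability p:
C = 1 - H(p) where H(p) is binary entropy
H(0.3959) = -0.3959 × log₂(0.3959) - 0.6041 × log₂(0.6041)
H(p) = 0.9685
C = 1 - 0.9685 = 0.0315 bits/use


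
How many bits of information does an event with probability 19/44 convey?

Information content I(x) = -log₂(p(x))
I = -log₂(19/44) = -log₂(0.4318)
I = 1.2115 bits


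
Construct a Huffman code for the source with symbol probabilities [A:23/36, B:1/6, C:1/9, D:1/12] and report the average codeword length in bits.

Huffman tree construction:
Combine smallest probabilities repeatedly
Resulting codes:
  A: 1 (length 1)
  B: 00 (length 2)
  C: 011 (length 3)
  D: 010 (length 3)
Average length = Σ p(s) × length(s) = 1.5556 bits


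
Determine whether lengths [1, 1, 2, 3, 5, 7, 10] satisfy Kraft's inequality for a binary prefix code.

Kraft inequality: Σ 2^(-l_i) ≤ 1 for prefix-free code
Calculating: 2^(-1) + 2^(-1) + 2^(-2) + 2^(-3) + 2^(-5) + 2^(-7) + 2^(-10)
= 0.5 + 0.5 + 0.25 + 0.125 + 0.03125 + 0.0078125 + 0.0009765625
= 1.4150
Since 1.4150 > 1, prefix-free code does not exist


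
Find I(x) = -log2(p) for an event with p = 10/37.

Information content I(x) = -log₂(p(x))
I = -log₂(10/37) = -log₂(0.2703)
I = 1.8875 bits


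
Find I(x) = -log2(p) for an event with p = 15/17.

Information content I(x) = -log₂(p(x))
I = -log₂(15/17) = -log₂(0.8824)
I = 0.1806 bits


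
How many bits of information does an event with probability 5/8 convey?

Information content I(x) = -log₂(p(x))
I = -log₂(5/8) = -log₂(0.6250)
I = 0.6781 bits


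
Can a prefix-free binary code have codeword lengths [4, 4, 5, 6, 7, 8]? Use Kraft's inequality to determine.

Kraft inequality: Σ 2^(-l_i) ≤ 1 for prefix-free code
Calculating: 2^(-4) + 2^(-4) + 2^(-5) + 2^(-6) + 2^(-7) + 2^(-8)
= 0.0625 + 0.0625 + 0.03125 + 0.015625 + 0.0078125 + 0.00390625
= 0.1836
Since 0.1836 ≤ 1, prefix-free code exists


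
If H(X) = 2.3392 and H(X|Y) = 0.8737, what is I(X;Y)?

I(X;Y) = H(X) - H(X|Y)
I(X;Y) = 2.3392 - 0.8737 = 1.4655 bits


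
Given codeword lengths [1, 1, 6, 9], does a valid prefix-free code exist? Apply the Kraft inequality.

Kraft inequality: Σ 2^(-l_i) ≤ 1 for prefix-free code
Calculating: 2^(-1) + 2^(-1) + 2^(-6) + 2^(-9)
= 0.5 + 0.5 + 0.015625 + 0.001953125
= 1.0176
Since 1.0176 > 1, prefix-free code does not exist


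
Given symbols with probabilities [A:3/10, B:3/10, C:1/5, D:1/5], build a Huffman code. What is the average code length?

Huffman tree construction:
Combine smallest probabilities repeatedly
Resulting codes:
  A: 10 (length 2)
  B: 11 (length 2)
  C: 00 (length 2)
  D: 01 (length 2)
Average length = Σ p(s) × length(s) = 2.0000 bits


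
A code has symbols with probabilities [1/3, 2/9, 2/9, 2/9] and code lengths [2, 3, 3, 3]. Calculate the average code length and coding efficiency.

Average length L = Σ p_i × l_i = 2.6667 bits
Entropy H = 1.9749 bits
Efficiency η = H/L × 100% = 74.06%


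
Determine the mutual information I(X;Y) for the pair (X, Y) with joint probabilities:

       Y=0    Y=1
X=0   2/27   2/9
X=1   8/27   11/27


H(X) = 0.8767, H(Y) = 0.9510, H(X,Y) = 1.8081
I(X;Y) = H(X) + H(Y) - H(X,Y) = 0.0196 bits


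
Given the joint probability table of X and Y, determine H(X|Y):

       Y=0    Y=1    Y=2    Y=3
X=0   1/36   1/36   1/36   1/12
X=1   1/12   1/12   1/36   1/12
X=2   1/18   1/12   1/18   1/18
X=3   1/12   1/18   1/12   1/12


H(X|Y) = Σ_y p(y) H(X|Y=y)
  p(Y=0) = 1/4, H(X|Y=0) = 1.8911
  p(Y=1) = 1/4, H(X|Y=1) = 1.8911
  p(Y=2) = 7/36, H(X|Y=2) = 1.8424
  p(Y=3) = 11/36, H(X|Y=3) = 1.9808
H(X|Y) = 0.2500×1.8911 + 0.2500×1.8911 + 0.1944×1.8424 + 0.3056×1.9808 = 1.9090 bits


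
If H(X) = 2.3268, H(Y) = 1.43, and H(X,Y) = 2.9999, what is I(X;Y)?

I(X;Y) = H(X) + H(Y) - H(X,Y)
I(X;Y) = 2.3268 + 1.43 - 2.9999 = 0.7569 bits


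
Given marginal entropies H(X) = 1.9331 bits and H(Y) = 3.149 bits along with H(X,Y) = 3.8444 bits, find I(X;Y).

I(X;Y) = H(X) + H(Y) - H(X,Y)
I(X;Y) = 1.9331 + 3.149 - 3.8444 = 1.2377 bits


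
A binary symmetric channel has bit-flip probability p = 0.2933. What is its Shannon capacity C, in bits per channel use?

For BSC with error probability p:
C = 1 - H(p) where H(p) is binary entropy
H(0.2933) = -0.2933 × log₂(0.2933) - 0.7067 × log₂(0.7067)
H(p) = 0.8729
C = 1 - 0.8729 = 0.1271 bits/use


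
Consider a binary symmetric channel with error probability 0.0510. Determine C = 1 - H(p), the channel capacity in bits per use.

For BSC with error probability p:
C = 1 - H(p) where H(p) is binary entropy
H(0.0510) = -0.0510 × log₂(0.0510) - 0.9490 × log₂(0.9490)
H(p) = 0.2906
C = 1 - 0.2906 = 0.7094 bits/use


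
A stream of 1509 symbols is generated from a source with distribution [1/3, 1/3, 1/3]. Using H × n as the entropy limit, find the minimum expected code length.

Entropy H = 1.5850 bits/symbol
Minimum bits = H × n = 1.5850 × 1509
= 2391.71 bits


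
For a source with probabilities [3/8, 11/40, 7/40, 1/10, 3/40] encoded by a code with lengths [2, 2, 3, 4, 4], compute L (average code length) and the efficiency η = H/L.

Average length L = Σ p_i × l_i = 2.5250 bits
Entropy H = 2.0953 bits
Efficiency η = H/L × 100% = 82.98%


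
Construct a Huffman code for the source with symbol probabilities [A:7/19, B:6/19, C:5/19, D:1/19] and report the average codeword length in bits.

Huffman tree construction:
Combine smallest probabilities repeatedly
Resulting codes:
  A: 0 (length 1)
  B: 10 (length 2)
  C: 111 (length 3)
  D: 110 (length 3)
Average length = Σ p(s) × length(s) = 1.9474 bits


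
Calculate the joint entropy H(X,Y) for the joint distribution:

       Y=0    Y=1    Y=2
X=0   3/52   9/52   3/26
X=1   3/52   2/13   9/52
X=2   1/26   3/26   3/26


H(X,Y) = -Σ p(x,y) log₂ p(x,y)
  p(0,0)=3/52: -0.0577 × log₂(0.0577) = 0.2374
  p(0,1)=9/52: -0.1731 × log₂(0.1731) = 0.4380
  p(0,2)=3/26: -0.1154 × log₂(0.1154) = 0.3595
  p(1,0)=3/52: -0.0577 × log₂(0.0577) = 0.2374
  p(1,1)=2/13: -0.1538 × log₂(0.1538) = 0.4155
  p(1,2)=9/52: -0.1731 × log₂(0.1731) = 0.4380
  p(2,0)=1/26: -0.0385 × log₂(0.0385) = 0.1808
  p(2,1)=3/26: -0.1154 × log₂(0.1154) = 0.3595
  p(2,2)=3/26: -0.1154 × log₂(0.1154) = 0.3595
H(X,Y) = 3.0255 bits


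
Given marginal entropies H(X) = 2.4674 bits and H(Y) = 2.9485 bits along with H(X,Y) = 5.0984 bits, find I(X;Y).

I(X;Y) = H(X) + H(Y) - H(X,Y)
I(X;Y) = 2.4674 + 2.9485 - 5.0984 = 0.3175 bits


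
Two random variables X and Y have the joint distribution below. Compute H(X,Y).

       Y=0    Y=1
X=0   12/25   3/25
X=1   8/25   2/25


H(X,Y) = -Σ p(x,y) log₂ p(x,y)
  p(0,0)=12/25: -0.4800 × log₂(0.4800) = 0.5083
  p(0,1)=3/25: -0.1200 × log₂(0.1200) = 0.3671
  p(1,0)=8/25: -0.3200 × log₂(0.3200) = 0.5260
  p(1,1)=2/25: -0.0800 × log₂(0.0800) = 0.2915
H(X,Y) = 1.6929 bits


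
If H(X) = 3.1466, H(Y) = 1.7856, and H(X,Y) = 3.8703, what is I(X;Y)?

I(X;Y) = H(X) + H(Y) - H(X,Y)
I(X;Y) = 3.1466 + 1.7856 - 3.8703 = 1.0619 bits


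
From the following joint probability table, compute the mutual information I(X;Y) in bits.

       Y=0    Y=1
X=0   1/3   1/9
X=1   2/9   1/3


H(X) = 0.9911, H(Y) = 0.9911, H(X,Y) = 1.8911
I(X;Y) = H(X) + H(Y) - H(X,Y) = 0.0911 bits


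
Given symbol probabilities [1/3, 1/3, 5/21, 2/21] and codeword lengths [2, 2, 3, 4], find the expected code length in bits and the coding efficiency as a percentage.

Average length L = Σ p_i × l_i = 2.4286 bits
Entropy H = 1.8727 bits
Efficiency η = H/L × 100% = 77.11%


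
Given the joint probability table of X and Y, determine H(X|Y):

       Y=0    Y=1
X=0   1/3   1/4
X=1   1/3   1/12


H(X|Y) = Σ_y p(y) H(X|Y=y)
  p(Y=0) = 2/3, H(X|Y=0) = 1.0000
  p(Y=1) = 1/3, H(X|Y=1) = 0.8113
H(X|Y) = 0.6667×1.0000 + 0.3333×0.8113 = 0.9371 bits


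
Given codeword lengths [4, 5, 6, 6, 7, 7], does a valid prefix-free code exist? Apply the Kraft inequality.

Kraft inequality: Σ 2^(-l_i) ≤ 1 for prefix-free code
Calculating: 2^(-4) + 2^(-5) + 2^(-6) + 2^(-6) + 2^(-7) + 2^(-7)
= 0.0625 + 0.03125 + 0.015625 + 0.015625 + 0.0078125 + 0.0078125
= 0.1406
Since 0.1406 ≤ 1, prefix-free code exists


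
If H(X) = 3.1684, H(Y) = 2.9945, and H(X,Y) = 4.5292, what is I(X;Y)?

I(X;Y) = H(X) + H(Y) - H(X,Y)
I(X;Y) = 3.1684 + 2.9945 - 4.5292 = 1.6337 bits


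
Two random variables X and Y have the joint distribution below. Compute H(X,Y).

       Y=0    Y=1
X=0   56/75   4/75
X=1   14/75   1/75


H(X,Y) = -Σ p(x,y) log₂ p(x,y)
  p(0,0)=56/75: -0.7467 × log₂(0.7467) = 0.3147
  p(0,1)=4/75: -0.0533 × log₂(0.0533) = 0.2255
  p(1,0)=14/75: -0.1867 × log₂(0.1867) = 0.4520
  p(1,1)=1/75: -0.0133 × log₂(0.0133) = 0.0831
H(X,Y) = 1.0753 bits


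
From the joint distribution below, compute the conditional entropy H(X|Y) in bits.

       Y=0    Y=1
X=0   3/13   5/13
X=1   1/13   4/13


H(X|Y) = Σ_y p(y) H(X|Y=y)
  p(Y=0) = 4/13, H(X|Y=0) = 0.8113
  p(Y=1) = 9/13, H(X|Y=1) = 0.9911
H(X|Y) = 0.3077×0.8113 + 0.6923×0.9911 = 0.9358 bits


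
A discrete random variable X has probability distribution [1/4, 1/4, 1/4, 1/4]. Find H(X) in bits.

H(X) = -Σ p(x) log₂ p(x)
  -1/4 × log₂(1/4) = 0.5000
  -1/4 × log₂(1/4) = 0.5000
  -1/4 × log₂(1/4) = 0.5000
  -1/4 × log₂(1/4) = 0.5000
H(X) = 2.0000 bits


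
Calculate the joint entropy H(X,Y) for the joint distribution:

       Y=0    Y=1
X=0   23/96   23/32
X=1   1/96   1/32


H(X,Y) = -Σ p(x,y) log₂ p(x,y)
  p(0,0)=23/96: -0.2396 × log₂(0.2396) = 0.4939
  p(0,1)=23/32: -0.7188 × log₂(0.7188) = 0.3424
  p(1,0)=1/96: -0.0104 × log₂(0.0104) = 0.0686
  p(1,1)=1/32: -0.0312 × log₂(0.0312) = 0.1562
H(X,Y) = 1.0612 bits


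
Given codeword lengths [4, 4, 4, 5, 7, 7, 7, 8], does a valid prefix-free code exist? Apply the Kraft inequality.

Kraft inequality: Σ 2^(-l_i) ≤ 1 for prefix-free code
Calculating: 2^(-4) + 2^(-4) + 2^(-4) + 2^(-5) + 2^(-7) + 2^(-7) + 2^(-7) + 2^(-8)
= 0.0625 + 0.0625 + 0.0625 + 0.03125 + 0.0078125 + 0.0078125 + 0.0078125 + 0.00390625
= 0.2461
Since 0.2461 ≤ 1, prefix-free code exists


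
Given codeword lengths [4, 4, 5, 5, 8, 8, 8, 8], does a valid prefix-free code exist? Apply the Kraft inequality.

Kraft inequality: Σ 2^(-l_i) ≤ 1 for prefix-free code
Calculating: 2^(-4) + 2^(-4) + 2^(-5) + 2^(-5) + 2^(-8) + 2^(-8) + 2^(-8) + 2^(-8)
= 0.0625 + 0.0625 + 0.03125 + 0.03125 + 0.00390625 + 0.00390625 + 0.00390625 + 0.00390625
= 0.2031
Since 0.2031 ≤ 1, prefix-free code exists


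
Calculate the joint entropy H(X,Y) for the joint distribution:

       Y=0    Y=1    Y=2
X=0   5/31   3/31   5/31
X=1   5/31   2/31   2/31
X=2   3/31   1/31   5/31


H(X,Y) = -Σ p(x,y) log₂ p(x,y)
  p(0,0)=5/31: -0.1613 × log₂(0.1613) = 0.4246
  p(0,1)=3/31: -0.0968 × log₂(0.0968) = 0.3261
  p(0,2)=5/31: -0.1613 × log₂(0.1613) = 0.4246
  p(1,0)=5/31: -0.1613 × log₂(0.1613) = 0.4246
  p(1,1)=2/31: -0.0645 × log₂(0.0645) = 0.2551
  p(1,2)=2/31: -0.0645 × log₂(0.0645) = 0.2551
  p(2,0)=3/31: -0.0968 × log₂(0.0968) = 0.3261
  p(2,1)=1/31: -0.0323 × log₂(0.0323) = 0.1598
  p(2,2)=5/31: -0.1613 × log₂(0.1613) = 0.4246
H(X,Y) = 3.0204 bits


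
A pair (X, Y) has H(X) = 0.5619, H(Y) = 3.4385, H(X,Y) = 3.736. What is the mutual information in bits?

I(X;Y) = H(X) + H(Y) - H(X,Y)
I(X;Y) = 0.5619 + 3.4385 - 3.736 = 0.2644 bits


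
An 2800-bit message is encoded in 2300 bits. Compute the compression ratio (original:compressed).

Compression ratio = Original / Compressed
= 2800 / 2300 = 1.22:1


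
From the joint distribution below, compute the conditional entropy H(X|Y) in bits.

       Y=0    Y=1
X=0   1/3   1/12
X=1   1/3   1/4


H(X|Y) = Σ_y p(y) H(X|Y=y)
  p(Y=0) = 2/3, H(X|Y=0) = 1.0000
  p(Y=1) = 1/3, H(X|Y=1) = 0.8113
H(X|Y) = 0.6667×1.0000 + 0.3333×0.8113 = 0.9371 bits


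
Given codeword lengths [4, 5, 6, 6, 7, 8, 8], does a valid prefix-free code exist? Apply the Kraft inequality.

Kraft inequality: Σ 2^(-l_i) ≤ 1 for prefix-free code
Calculating: 2^(-4) + 2^(-5) + 2^(-6) + 2^(-6) + 2^(-7) + 2^(-8) + 2^(-8)
= 0.0625 + 0.03125 + 0.015625 + 0.015625 + 0.0078125 + 0.00390625 + 0.00390625
= 0.1406
Since 0.1406 ≤ 1, prefix-free code exists


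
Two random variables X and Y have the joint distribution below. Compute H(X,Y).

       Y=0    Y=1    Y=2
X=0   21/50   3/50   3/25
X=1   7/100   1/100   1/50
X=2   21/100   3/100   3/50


H(X,Y) = -Σ p(x,y) log₂ p(x,y)
  p(0,0)=21/50: -0.4200 × log₂(0.4200) = 0.5256
  p(0,1)=3/50: -0.0600 × log₂(0.0600) = 0.2435
  p(0,2)=3/25: -0.1200 × log₂(0.1200) = 0.3671
  p(1,0)=7/100: -0.0700 × log₂(0.0700) = 0.2686
  p(1,1)=1/100: -0.0100 × log₂(0.0100) = 0.0664
  p(1,2)=1/50: -0.0200 × log₂(0.0200) = 0.1129
  p(2,0)=21/100: -0.2100 × log₂(0.2100) = 0.4728
  p(2,1)=3/100: -0.0300 × log₂(0.0300) = 0.1518
  p(2,2)=3/50: -0.0600 × log₂(0.0600) = 0.2435
H(X,Y) = 2.4522 bits


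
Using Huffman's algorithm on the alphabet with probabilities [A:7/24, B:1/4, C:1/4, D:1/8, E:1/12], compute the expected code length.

Huffman tree construction:
Combine smallest probabilities repeatedly
Resulting codes:
  A: 11 (length 2)
  B: 01 (length 2)
  C: 10 (length 2)
  D: 001 (length 3)
  E: 000 (length 3)
Average length = Σ p(s) × length(s) = 2.2083 bits


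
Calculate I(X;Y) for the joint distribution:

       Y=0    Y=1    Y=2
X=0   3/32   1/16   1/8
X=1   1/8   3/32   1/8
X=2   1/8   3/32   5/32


H(X) = 1.5749, H(Y) = 1.5575, H(X,Y) = 3.1289
I(X;Y) = H(X) + H(Y) - H(X,Y) = 0.0035 bits


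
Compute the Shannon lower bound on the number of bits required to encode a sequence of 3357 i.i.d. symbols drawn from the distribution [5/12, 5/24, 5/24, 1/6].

Entropy H = 1.9000 bits/symbol
Minimum bits = H × n = 1.9000 × 3357
= 6378.38 bits


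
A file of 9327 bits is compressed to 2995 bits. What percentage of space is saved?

Space savings = (1 - Compressed/Original) × 100%
= (1 - 2995/9327) × 100%
= 67.89%


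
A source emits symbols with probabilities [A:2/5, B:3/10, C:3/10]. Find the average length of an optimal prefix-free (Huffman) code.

Huffman tree construction:
Combine smallest probabilities repeatedly
Resulting codes:
  A: 0 (length 1)
  B: 10 (length 2)
  C: 11 (length 2)
Average length = Σ p(s) × length(s) = 1.6000 bits


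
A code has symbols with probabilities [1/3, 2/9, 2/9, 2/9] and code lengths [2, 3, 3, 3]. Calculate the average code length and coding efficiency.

Average length L = Σ p_i × l_i = 2.6667 bits
Entropy H = 1.9749 bits
Efficiency η = H/L × 100% = 74.06%


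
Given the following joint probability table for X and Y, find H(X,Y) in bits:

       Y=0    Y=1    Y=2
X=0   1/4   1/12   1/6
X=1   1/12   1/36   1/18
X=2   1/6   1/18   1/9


H(X,Y) = -Σ p(x,y) log₂ p(x,y)
  p(0,0)=1/4: -0.2500 × log₂(0.2500) = 0.5000
  p(0,1)=1/12: -0.0833 × log₂(0.0833) = 0.2987
  p(0,2)=1/6: -0.1667 × log₂(0.1667) = 0.4308
  p(1,0)=1/12: -0.0833 × log₂(0.0833) = 0.2987
  p(1,1)=1/36: -0.0278 × log₂(0.0278) = 0.1436
  p(1,2)=1/18: -0.0556 × log₂(0.0556) = 0.2317
  p(2,0)=1/6: -0.1667 × log₂(0.1667) = 0.4308
  p(2,1)=1/18: -0.0556 × log₂(0.0556) = 0.2317
  p(2,2)=1/9: -0.1111 × log₂(0.1111) = 0.3522
H(X,Y) = 2.9183 bits


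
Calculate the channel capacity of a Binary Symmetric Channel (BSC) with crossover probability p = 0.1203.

For BSC with error probability p:
C = 1 - H(p) where H(p) is binary entropy
H(0.1203) = -0.1203 × log₂(0.1203) - 0.8797 × log₂(0.8797)
H(p) = 0.5302
C = 1 - 0.5302 = 0.4698 bits/use


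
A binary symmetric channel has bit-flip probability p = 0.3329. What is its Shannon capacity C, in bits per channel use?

For BSC with error probability p:
C = 1 - H(p) where H(p) is binary entropy
H(0.3329) = -0.3329 × log₂(0.3329) - 0.6671 × log₂(0.6671)
H(p) = 0.9179
C = 1 - 0.9179 = 0.0821 bits/use


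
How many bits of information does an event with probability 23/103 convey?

Information content I(x) = -log₂(p(x))
I = -log₂(23/103) = -log₂(0.2233)
I = 2.1629 bits


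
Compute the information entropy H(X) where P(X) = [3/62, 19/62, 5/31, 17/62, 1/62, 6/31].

H(X) = -Σ p(x) log₂ p(x)
  -3/62 × log₂(3/62) = 0.2114
  -19/62 × log₂(19/62) = 0.5229
  -5/31 × log₂(5/31) = 0.4246
  -17/62 × log₂(17/62) = 0.5118
  -1/62 × log₂(1/62) = 0.0960
  -6/31 × log₂(6/31) = 0.4586
H(X) = 2.2253 bits


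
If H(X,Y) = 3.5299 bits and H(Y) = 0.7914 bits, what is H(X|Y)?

Chain rule: H(X,Y) = H(X|Y) + H(Y)
H(X|Y) = H(X,Y) - H(Y) = 3.5299 - 0.7914 = 2.7385 bits


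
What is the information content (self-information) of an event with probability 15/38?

Information content I(x) = -log₂(p(x))
I = -log₂(15/38) = -log₂(0.3947)
I = 1.3410 bits


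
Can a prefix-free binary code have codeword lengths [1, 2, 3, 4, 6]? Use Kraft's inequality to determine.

Kraft inequality: Σ 2^(-l_i) ≤ 1 for prefix-free code
Calculating: 2^(-1) + 2^(-2) + 2^(-3) + 2^(-4) + 2^(-6)
= 0.5 + 0.25 + 0.125 + 0.0625 + 0.015625
= 0.9531
Since 0.9531 ≤ 1, prefix-free code exists


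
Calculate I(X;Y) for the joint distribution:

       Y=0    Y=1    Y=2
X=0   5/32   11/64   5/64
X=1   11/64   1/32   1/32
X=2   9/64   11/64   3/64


H(X) = 1.5491, H(Y) = 1.4615, H(X,Y) = 2.9332
I(X;Y) = H(X) + H(Y) - H(X,Y) = 0.0774 bits


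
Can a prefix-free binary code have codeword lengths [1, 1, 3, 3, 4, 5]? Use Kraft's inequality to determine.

Kraft inequality: Σ 2^(-l_i) ≤ 1 for prefix-free code
Calculating: 2^(-1) + 2^(-1) + 2^(-3) + 2^(-3) + 2^(-4) + 2^(-5)
= 0.5 + 0.5 + 0.125 + 0.125 + 0.0625 + 0.03125
= 1.3438
Since 1.3438 > 1, prefix-free code does not exist


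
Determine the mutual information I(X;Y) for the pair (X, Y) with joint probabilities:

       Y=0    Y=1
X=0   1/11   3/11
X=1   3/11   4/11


H(X) = 0.9457, H(Y) = 0.9457, H(X,Y) = 1.8676
I(X;Y) = H(X) + H(Y) - H(X,Y) = 0.0237 bits


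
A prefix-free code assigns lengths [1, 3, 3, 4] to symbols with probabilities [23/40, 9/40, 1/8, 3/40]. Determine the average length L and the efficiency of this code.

Average length L = Σ p_i × l_i = 1.9250 bits
Entropy H = 1.5985 bits
Efficiency η = H/L × 100% = 83.04%


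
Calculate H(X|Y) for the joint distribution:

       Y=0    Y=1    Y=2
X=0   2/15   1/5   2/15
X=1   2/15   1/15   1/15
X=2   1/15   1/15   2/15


H(X|Y) = Σ_y p(y) H(X|Y=y)
  p(Y=0) = 1/3, H(X|Y=0) = 1.5219
  p(Y=1) = 1/3, H(X|Y=1) = 1.3710
  p(Y=2) = 1/3, H(X|Y=2) = 1.5219
H(X|Y) = 0.3333×1.5219 + 0.3333×1.3710 + 0.3333×1.5219 = 1.4716 bits


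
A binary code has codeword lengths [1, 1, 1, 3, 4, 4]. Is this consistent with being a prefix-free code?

Kraft inequality: Σ 2^(-l_i) ≤ 1 for prefix-free code
Calculating: 2^(-1) + 2^(-1) + 2^(-1) + 2^(-3) + 2^(-4) + 2^(-4)
= 0.5 + 0.5 + 0.5 + 0.125 + 0.0625 + 0.0625
= 1.7500
Since 1.7500 > 1, prefix-free code does not exist


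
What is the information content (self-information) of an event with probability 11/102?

Information content I(x) = -log₂(p(x))
I = -log₂(11/102) = -log₂(0.1078)
I = 3.2130 bits


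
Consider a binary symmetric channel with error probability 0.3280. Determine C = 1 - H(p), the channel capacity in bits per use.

For BSC with error probability p:
C = 1 - H(p) where H(p) is binary entropy
H(0.3280) = -0.3280 × log₂(0.3280) - 0.6720 × log₂(0.6720)
H(p) = 0.9129
C = 1 - 0.9129 = 0.0871 bits/use


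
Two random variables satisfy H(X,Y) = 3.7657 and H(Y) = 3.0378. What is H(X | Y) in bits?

Chain rule: H(X,Y) = H(X|Y) + H(Y)
H(X|Y) = H(X,Y) - H(Y) = 3.7657 - 3.0378 = 0.7279 bits


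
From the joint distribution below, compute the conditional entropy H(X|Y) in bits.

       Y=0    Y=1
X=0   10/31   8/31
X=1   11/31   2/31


H(X|Y) = Σ_y p(y) H(X|Y=y)
  p(Y=0) = 21/31, H(X|Y=0) = 0.9984
  p(Y=1) = 10/31, H(X|Y=1) = 0.7219
H(X|Y) = 0.6774×0.9984 + 0.3226×0.7219 = 0.9092 bits


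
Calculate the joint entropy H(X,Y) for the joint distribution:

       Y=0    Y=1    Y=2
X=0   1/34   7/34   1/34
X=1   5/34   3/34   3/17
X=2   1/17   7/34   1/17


H(X,Y) = -Σ p(x,y) log₂ p(x,y)
  p(0,0)=1/34: -0.0294 × log₂(0.0294) = 0.1496
  p(0,1)=7/34: -0.2059 × log₂(0.2059) = 0.4694
  p(0,2)=1/34: -0.0294 × log₂(0.0294) = 0.1496
  p(1,0)=5/34: -0.1471 × log₂(0.1471) = 0.4067
  p(1,1)=3/34: -0.0882 × log₂(0.0882) = 0.3090
  p(1,2)=3/17: -0.1765 × log₂(0.1765) = 0.4416
  p(2,0)=1/17: -0.0588 × log₂(0.0588) = 0.2404
  p(2,1)=7/34: -0.2059 × log₂(0.2059) = 0.4694
  p(2,2)=1/17: -0.0588 × log₂(0.0588) = 0.2404
H(X,Y) = 2.8764 bits


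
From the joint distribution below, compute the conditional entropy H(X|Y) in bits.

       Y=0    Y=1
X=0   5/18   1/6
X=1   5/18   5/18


H(X|Y) = Σ_y p(y) H(X|Y=y)
  p(Y=0) = 5/9, H(X|Y=0) = 1.0000
  p(Y=1) = 4/9, H(X|Y=1) = 0.9544
H(X|Y) = 0.5556×1.0000 + 0.4444×0.9544 = 0.9797 bits


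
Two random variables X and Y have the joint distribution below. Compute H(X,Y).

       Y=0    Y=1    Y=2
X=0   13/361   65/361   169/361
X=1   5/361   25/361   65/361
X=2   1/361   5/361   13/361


H(X,Y) = -Σ p(x,y) log₂ p(x,y)
  p(0,0)=13/361: -0.0360 × log₂(0.0360) = 0.1727
  p(0,1)=65/361: -0.1801 × log₂(0.1801) = 0.4454
  p(0,2)=169/361: -0.4681 × log₂(0.4681) = 0.5126
  p(1,0)=5/361: -0.0139 × log₂(0.0139) = 0.0855
  p(1,1)=25/361: -0.0693 × log₂(0.0693) = 0.2668
  p(1,2)=65/361: -0.1801 × log₂(0.1801) = 0.4454
  p(2,0)=1/361: -0.0028 × log₂(0.0028) = 0.0235
  p(2,1)=5/361: -0.0139 × log₂(0.0139) = 0.0855
  p(2,2)=13/361: -0.0360 × log₂(0.0360) = 0.1727
H(X,Y) = 2.2100 bits


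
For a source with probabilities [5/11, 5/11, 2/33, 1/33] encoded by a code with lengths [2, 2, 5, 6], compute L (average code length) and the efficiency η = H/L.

Average length L = Σ p_i × l_i = 2.3030 bits
Entropy H = 1.4321 bits
Efficiency η = H/L × 100% = 62.18%


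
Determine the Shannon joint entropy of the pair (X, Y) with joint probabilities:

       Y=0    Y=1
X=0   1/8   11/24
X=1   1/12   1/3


H(X,Y) = -Σ p(x,y) log₂ p(x,y)
  p(0,0)=1/8: -0.1250 × log₂(0.1250) = 0.3750
  p(0,1)=11/24: -0.4583 × log₂(0.4583) = 0.5159
  p(1,0)=1/12: -0.0833 × log₂(0.0833) = 0.2987
  p(1,1)=1/3: -0.3333 × log₂(0.3333) = 0.5283
H(X,Y) = 1.7179 bits


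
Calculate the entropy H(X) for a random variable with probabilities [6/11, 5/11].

H(X) = -Σ p(x) log₂ p(x)
  -6/11 × log₂(6/11) = 0.4770
  -5/11 × log₂(5/11) = 0.5170
H(X) = 0.9940 bits


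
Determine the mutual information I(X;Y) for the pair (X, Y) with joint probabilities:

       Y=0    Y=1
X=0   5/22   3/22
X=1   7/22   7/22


H(X) = 0.9457, H(Y) = 0.9940, H(X,Y) = 1.9291
I(X;Y) = H(X) + H(Y) - H(X,Y) = 0.0106 bits


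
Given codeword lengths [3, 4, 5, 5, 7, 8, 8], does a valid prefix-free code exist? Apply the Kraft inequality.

Kraft inequality: Σ 2^(-l_i) ≤ 1 for prefix-free code
Calculating: 2^(-3) + 2^(-4) + 2^(-5) + 2^(-5) + 2^(-7) + 2^(-8) + 2^(-8)
= 0.125 + 0.0625 + 0.03125 + 0.03125 + 0.0078125 + 0.00390625 + 0.00390625
= 0.2656
Since 0.2656 ≤ 1, prefix-free code exists


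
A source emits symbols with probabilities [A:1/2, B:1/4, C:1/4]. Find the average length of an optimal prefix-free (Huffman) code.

Huffman tree construction:
Combine smallest probabilities repeatedly
Resulting codes:
  A: 0 (length 1)
  B: 10 (length 2)
  C: 11 (length 2)
Average length = Σ p(s) × length(s) = 1.5000 bits


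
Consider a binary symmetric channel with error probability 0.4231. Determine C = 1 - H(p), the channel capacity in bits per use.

For BSC with error probability p:
C = 1 - H(p) where H(p) is binary entropy
H(0.4231) = -0.4231 × log₂(0.4231) - 0.5769 × log₂(0.5769)
H(p) = 0.9829
C = 1 - 0.9829 = 0.0171 bits/use


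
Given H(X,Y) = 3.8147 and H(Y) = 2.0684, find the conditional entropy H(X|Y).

Chain rule: H(X,Y) = H(X|Y) + H(Y)
H(X|Y) = H(X,Y) - H(Y) = 3.8147 - 2.0684 = 1.7463 bits


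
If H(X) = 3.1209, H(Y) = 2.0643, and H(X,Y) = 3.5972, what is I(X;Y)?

I(X;Y) = H(X) + H(Y) - H(X,Y)
I(X;Y) = 3.1209 + 2.0643 - 3.5972 = 1.588 bits


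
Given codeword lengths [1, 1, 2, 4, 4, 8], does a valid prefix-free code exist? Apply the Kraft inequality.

Kraft inequality: Σ 2^(-l_i) ≤ 1 for prefix-free code
Calculating: 2^(-1) + 2^(-1) + 2^(-2) + 2^(-4) + 2^(-4) + 2^(-8)
= 0.5 + 0.5 + 0.25 + 0.0625 + 0.0625 + 0.00390625
= 1.3789
Since 1.3789 > 1, prefix-free code does not exist


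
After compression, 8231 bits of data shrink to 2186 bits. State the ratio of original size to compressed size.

Compression ratio = Original / Compressed
= 8231 / 2186 = 3.77:1


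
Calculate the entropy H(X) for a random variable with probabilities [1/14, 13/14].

H(X) = -Σ p(x) log₂ p(x)
  -1/14 × log₂(1/14) = 0.2720
  -13/14 × log₂(13/14) = 0.0993
H(X) = 0.3712 bits


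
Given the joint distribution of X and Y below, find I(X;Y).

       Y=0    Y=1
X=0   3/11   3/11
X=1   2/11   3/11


H(X) = 0.9940, H(Y) = 0.9940, H(X,Y) = 1.9808
I(X;Y) = H(X) + H(Y) - H(X,Y) = 0.0072 bits


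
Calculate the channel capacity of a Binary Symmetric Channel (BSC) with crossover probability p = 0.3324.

For BSC with error probability p:
C = 1 - H(p) where H(p) is binary entropy
H(0.3324) = -0.3324 × log₂(0.3324) - 0.6676 × log₂(0.6676)
H(p) = 0.9174
C = 1 - 0.9174 = 0.0826 bits/use


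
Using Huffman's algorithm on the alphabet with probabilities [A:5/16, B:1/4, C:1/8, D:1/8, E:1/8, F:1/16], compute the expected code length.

Huffman tree construction:
Combine smallest probabilities repeatedly
Resulting codes:
  A: 11 (length 2)
  B: 01 (length 2)
  C: 001 (length 3)
  D: 100 (length 3)
  E: 101 (length 3)
  F: 000 (length 3)
Average length = Σ p(s) × length(s) = 2.4375 bits


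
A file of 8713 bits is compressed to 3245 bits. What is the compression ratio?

Compression ratio = Original / Compressed
= 8713 / 3245 = 2.69:1


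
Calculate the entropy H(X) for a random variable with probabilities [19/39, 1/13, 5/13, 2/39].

H(X) = -Σ p(x) log₂ p(x)
  -19/39 × log₂(19/39) = 0.5054
  -1/13 × log₂(1/13) = 0.2846
  -5/13 × log₂(5/13) = 0.5302
  -2/39 × log₂(2/39) = 0.2198
H(X) = 1.5400 bits


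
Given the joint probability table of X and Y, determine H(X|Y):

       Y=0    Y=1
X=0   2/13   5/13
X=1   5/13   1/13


H(X|Y) = Σ_y p(y) H(X|Y=y)
  p(Y=0) = 7/13, H(X|Y=0) = 0.8631
  p(Y=1) = 6/13, H(X|Y=1) = 0.6500
H(X|Y) = 0.5385×0.8631 + 0.4615×0.6500 = 0.7648 bits


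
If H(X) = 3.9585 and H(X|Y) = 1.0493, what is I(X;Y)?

I(X;Y) = H(X) - H(X|Y)
I(X;Y) = 3.9585 - 1.0493 = 2.9092 bits


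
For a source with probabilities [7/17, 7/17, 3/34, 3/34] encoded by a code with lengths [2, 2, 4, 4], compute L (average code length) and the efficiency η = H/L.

Average length L = Σ p_i × l_i = 2.3529 bits
Entropy H = 1.6723 bits
Efficiency η = H/L × 100% = 71.07%


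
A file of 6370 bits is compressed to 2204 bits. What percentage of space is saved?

Space savings = (1 - Compressed/Original) × 100%
= (1 - 2204/6370) × 100%
= 65.40%


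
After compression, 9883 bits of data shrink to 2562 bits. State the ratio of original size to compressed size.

Compression ratio = Original / Compressed
= 9883 / 2562 = 3.86:1


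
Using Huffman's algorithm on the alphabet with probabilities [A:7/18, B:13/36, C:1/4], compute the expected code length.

Huffman tree construction:
Combine smallest probabilities repeatedly
Resulting codes:
  A: 0 (length 1)
  B: 11 (length 2)
  C: 10 (length 2)
Average length = Σ p(s) × length(s) = 1.6111 bits


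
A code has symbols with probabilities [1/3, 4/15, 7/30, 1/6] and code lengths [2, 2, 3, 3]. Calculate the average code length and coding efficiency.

Average length L = Σ p_i × l_i = 2.4000 bits
Entropy H = 1.9575 bits
Efficiency η = H/L × 100% = 81.56%
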